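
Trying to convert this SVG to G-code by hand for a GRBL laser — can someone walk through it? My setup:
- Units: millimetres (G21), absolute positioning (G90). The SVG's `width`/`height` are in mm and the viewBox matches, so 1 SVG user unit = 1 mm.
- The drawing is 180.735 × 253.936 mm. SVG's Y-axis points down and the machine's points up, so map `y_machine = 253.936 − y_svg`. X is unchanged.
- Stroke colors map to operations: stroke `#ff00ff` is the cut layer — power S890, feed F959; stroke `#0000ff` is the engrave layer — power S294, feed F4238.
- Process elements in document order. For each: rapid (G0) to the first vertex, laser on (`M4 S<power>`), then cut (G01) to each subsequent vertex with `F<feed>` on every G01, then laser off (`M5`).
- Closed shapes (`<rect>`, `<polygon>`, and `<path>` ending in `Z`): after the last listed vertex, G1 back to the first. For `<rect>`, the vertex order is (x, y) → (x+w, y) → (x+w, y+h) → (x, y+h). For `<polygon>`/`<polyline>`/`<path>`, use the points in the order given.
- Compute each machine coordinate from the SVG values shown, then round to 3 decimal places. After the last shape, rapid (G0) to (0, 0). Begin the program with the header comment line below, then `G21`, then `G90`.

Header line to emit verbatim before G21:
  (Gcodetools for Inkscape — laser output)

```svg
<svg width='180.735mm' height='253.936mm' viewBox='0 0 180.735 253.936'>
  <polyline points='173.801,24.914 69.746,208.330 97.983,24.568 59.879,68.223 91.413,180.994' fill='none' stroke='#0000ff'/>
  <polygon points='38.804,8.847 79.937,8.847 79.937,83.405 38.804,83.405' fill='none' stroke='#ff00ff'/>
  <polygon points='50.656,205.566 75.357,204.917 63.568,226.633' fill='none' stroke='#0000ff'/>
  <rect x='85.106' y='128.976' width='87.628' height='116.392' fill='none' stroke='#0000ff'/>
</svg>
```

1 u = 1 mm; y_m = 253.936 − y.

[1] `<polyline>` open polyline, #0000ff→engrave S294 F4238: (173.801,229.022) → (69.746,45.606) → (97.983,229.368) → (59.879,185.713) → (91.413,72.942)

[2] `<polygon>` rectangle, #ff00ff→cut S890 F959: (38.804,245.089) → (79.937,245.089) → (79.937,170.531) → (38.804,170.531) → (38.804,245.089) (closed)

[3] `<polygon>` regular polygon, #0000ff→engrave S294 F4238: (50.656,48.370) → (75.357,49.019) → (63.568,27.303) → (50.656,48.370) (closed)

[4] `<rect>` rectangle, #0000ff→engrave S294 F4238: (85.106,124.960) → (172.734,124.960) → (172.734,8.568) → (85.106,8.568) → (85.106,124.960) (closed)

(Gcodetools for Inkscape — laser output)
G21
G90
G0 X173.801 Y229.022
M4 S294
G01 X69.746 Y45.606 F4238
G01 X97.983 Y229.368 F4238
G01 X59.879 Y185.713 F4238
G01 X91.413 Y72.942 F4238
M5
G0 X38.804 Y245.089
M4 S890
G01 X79.937 Y245.089 F959
G01 X79.937 Y170.531 F959
G01 X38.804 Y170.531 F959
G01 X38.804 Y245.089 F959
M5
G0 X50.656 Y48.370
M4 S294
G01 X75.357 Y49.019 F4238
G01 X63.568 Y27.303 F4238
G01 X50.656 Y48.370 F4238
M5
G0 X85.106 Y124.960
M4 S294
G01 X172.734 Y124.960 F4238
G01 X172.734 Y8.568 F4238
G01 X85.106 Y8.568 F4238
G01 X85.106 Y124.960 F4238
M5
G0 X0.000 Y0.000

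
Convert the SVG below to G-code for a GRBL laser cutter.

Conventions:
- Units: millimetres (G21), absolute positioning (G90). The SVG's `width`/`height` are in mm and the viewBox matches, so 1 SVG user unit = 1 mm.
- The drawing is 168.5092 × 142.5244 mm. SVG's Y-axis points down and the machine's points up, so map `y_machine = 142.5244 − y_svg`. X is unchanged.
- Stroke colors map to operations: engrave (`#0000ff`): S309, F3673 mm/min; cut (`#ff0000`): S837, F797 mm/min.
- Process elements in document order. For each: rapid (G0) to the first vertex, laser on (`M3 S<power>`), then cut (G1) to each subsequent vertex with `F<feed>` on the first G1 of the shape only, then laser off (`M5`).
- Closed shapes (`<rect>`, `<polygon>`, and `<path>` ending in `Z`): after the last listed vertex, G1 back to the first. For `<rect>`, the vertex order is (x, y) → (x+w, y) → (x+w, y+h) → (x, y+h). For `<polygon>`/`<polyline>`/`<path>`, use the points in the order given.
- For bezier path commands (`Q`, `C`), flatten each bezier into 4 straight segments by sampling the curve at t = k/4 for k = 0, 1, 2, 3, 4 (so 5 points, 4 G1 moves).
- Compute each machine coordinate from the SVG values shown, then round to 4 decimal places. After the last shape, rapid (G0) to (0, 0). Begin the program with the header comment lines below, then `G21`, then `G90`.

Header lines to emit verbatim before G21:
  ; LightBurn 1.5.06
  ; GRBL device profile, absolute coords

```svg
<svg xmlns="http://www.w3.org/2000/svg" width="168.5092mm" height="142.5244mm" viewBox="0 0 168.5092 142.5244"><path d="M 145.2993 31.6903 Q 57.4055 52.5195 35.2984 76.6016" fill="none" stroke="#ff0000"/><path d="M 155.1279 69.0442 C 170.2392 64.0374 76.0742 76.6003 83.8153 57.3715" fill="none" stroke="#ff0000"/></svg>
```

; LightBurn 1.5.06
; GRBL device profile, absolute coords
G21
G90
G0 X145.2993 Y110.8341
M3 S837
G1 X105.4641 Y100.2162 F797
G1 X73.8522 Y89.1917
G1 X50.4636 Y77.7605
G1 X35.2984 Y65.9228
M5
G0 X155.1279 Y73.4802
M3 S837
G1 X149.2718 Y74.7123 F797
G1 X122.2354 Y73.9833
G1 X93.8171 Y75.9210
G1 X83.8153 Y85.1529
M5
G0 X0.0000 Y0.0000

Since the viewBox matches the mm dimensions, user units are millimetres directly. The only transform is the Y-flip y_m = 142.5244 − y_svg.

Shape 1 is a quadratic bezier drawn with `<path>`. Its stroke #ff0000 means cut at S837, F797. After flipping Y the toolpath is (145.2993,110.8341) → (105.4641,100.2162) → (73.8522,89.1917) → (50.4636,77.7605) → (35.2984,65.9228).

Shape 2 is a cubic bezier drawn with `<path>`. Its stroke #ff0000 means cut at S837, F797. After flipping Y the toolpath is (155.1279,73.4802) → (149.2718,74.7123) → (122.2354,73.9833) → (93.8171,75.9210) → (83.8153,85.1529).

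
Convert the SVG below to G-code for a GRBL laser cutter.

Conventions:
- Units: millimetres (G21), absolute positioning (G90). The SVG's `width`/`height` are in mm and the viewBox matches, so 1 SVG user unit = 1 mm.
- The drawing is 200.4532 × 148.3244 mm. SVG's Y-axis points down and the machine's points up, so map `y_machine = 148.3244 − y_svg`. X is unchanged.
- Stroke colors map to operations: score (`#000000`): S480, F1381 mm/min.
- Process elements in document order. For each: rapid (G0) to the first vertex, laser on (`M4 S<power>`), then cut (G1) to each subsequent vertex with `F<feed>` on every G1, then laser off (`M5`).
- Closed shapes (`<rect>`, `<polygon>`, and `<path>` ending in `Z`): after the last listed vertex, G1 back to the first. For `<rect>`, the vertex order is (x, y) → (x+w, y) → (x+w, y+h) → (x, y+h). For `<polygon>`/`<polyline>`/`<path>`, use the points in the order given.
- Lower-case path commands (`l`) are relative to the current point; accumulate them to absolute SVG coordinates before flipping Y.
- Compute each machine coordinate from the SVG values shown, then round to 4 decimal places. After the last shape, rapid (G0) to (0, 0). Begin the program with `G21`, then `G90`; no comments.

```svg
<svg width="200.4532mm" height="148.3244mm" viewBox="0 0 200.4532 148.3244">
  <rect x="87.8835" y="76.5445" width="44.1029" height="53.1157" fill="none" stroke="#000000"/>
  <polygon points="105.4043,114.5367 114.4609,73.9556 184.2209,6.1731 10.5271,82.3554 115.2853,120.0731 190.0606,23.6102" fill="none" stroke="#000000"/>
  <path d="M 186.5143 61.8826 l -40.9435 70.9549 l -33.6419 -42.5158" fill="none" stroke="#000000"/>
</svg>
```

G21
G90
G0 X87.8835 Y71.7799
M4 S480
G1 X131.9864 Y71.7799 F1381
G1 X131.9864 Y18.6642 F1381
G1 X87.8835 Y18.6642 F1381
G1 X87.8835 Y71.7799 F1381
M5
G0 X105.4043 Y33.7877
M4 S480
G1 X114.4609 Y74.3688 F1381
G1 X184.2209 Y142.1513 F1381
G1 X10.5271 Y65.9690 F1381
G1 X115.2853 Y28.2513 F1381
G1 X190.0606 Y124.7142 F1381
G1 X105.4043 Y33.7877 F1381
M5
G0 X186.5143 Y86.4418
M4 S480
G1 X145.5708 Y15.4869 F1381
G1 X111.9289 Y58.0027 F1381
M5
G0 X0.0000 Y0.0000

viewBox `0 0 200.4532 148.3244` with mm width/height → 1 unit = 1 mm. Flip: y_m = 148.3244 − y_svg.

**Shape 1** — `<rect>` rectangle, stroke `#000000` → score (S480, F1381). Machine vertices: (87.8835,71.7799) → (131.9864,71.7799) → (131.9864,18.6642) → (87.8835,18.6642) → (87.8835,71.7799). Closed: final G1 returns to the first vertex.

**Shape 2** — `<polygon>` closed polygon, stroke `#000000` → score (S480, F1381). Machine vertices: (105.4043,33.7877) → (114.4609,74.3688) → (184.2209,142.1513) → (10.5271,65.9690) → (115.2853,28.2513) → (190.0606,124.7142) → (105.4043,33.7877). Closed: final G1 returns to the first vertex.

**Shape 3** — `<path>` open polyline, stroke `#000000` → score (S480, F1381). Machine vertices: (186.5143,86.4418) → (145.5708,15.4869) → (111.9289,58.0027). Open path.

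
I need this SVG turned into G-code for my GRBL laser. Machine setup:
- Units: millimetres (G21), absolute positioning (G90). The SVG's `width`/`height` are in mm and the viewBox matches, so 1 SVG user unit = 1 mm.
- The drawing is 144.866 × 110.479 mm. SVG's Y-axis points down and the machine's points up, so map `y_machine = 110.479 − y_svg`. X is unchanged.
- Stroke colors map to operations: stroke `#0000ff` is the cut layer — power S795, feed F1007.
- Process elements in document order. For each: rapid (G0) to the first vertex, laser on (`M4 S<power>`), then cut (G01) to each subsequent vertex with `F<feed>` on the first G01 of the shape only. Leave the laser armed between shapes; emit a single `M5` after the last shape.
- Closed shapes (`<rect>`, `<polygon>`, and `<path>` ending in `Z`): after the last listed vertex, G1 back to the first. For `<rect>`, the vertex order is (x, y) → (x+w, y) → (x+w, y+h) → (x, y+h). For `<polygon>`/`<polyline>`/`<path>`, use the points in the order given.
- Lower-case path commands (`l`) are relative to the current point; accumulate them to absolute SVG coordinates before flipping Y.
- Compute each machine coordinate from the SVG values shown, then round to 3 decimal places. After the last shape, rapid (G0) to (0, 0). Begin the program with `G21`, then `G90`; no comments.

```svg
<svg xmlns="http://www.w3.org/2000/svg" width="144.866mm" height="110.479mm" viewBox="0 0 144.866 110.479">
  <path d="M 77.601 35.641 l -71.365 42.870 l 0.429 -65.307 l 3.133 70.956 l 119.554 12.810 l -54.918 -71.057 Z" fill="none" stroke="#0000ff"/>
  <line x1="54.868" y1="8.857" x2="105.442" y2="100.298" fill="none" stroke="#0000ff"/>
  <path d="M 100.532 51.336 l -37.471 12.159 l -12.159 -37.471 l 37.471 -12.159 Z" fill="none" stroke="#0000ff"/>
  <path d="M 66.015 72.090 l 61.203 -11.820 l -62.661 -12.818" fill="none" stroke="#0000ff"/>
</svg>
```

G21
G90
G0 X77.601 Y74.838
M4 S795
G01 X6.236 Y31.968 F1007
G01 X6.665 Y97.275
G01 X9.798 Y26.319
G01 X129.352 Y13.509
G01 X74.434 Y84.566
G01 X77.601 Y74.838
G0 X54.868 Y101.622
M4 S795
G01 X105.442 Y10.181 F1007
G0 X100.532 Y59.143
M4 S795
G01 X63.061 Y46.984 F1007
G01 X50.902 Y84.455
G01 X88.373 Y96.614
G01 X100.532 Y59.143
G0 X66.015 Y38.389
M4 S795
G01 X127.218 Y50.209 F1007
G01 X64.557 Y63.027
M5
G0 X0.000 Y0.000

Since the viewBox matches the mm dimensions, user units are millimetres directly. The only transform is the Y-flip y_m = 110.479 − y_svg.

Shape 1 is a closed polygon drawn with `<path>`. Its stroke #0000ff means cut at S795, F1007. After flipping Y the toolpath is (77.601,74.838) → (6.236,31.968) → (6.665,97.275) → (9.798,26.319) → (129.352,13.509) → (74.434,84.566) → (77.601,74.838), returning to the start.

Shape 2 is a line segment drawn with `<line>`. Its stroke #0000ff means cut at S795, F1007. After flipping Y the toolpath is (54.868,101.622) → (105.442,10.181).

Shape 3 is a regular polygon drawn with `<path>`. Its stroke #0000ff means cut at S795, F1007. After flipping Y the toolpath is (100.532,59.143) → (63.061,46.984) → (50.902,84.455) → (88.373,96.614) → (100.532,59.143), returning to the start.

Shape 4 is a open polyline drawn with `<path>`. Its stroke #0000ff means cut at S795, F1007. After flipping Y the toolpath is (66.015,38.389) → (127.218,50.209) → (64.557,63.027).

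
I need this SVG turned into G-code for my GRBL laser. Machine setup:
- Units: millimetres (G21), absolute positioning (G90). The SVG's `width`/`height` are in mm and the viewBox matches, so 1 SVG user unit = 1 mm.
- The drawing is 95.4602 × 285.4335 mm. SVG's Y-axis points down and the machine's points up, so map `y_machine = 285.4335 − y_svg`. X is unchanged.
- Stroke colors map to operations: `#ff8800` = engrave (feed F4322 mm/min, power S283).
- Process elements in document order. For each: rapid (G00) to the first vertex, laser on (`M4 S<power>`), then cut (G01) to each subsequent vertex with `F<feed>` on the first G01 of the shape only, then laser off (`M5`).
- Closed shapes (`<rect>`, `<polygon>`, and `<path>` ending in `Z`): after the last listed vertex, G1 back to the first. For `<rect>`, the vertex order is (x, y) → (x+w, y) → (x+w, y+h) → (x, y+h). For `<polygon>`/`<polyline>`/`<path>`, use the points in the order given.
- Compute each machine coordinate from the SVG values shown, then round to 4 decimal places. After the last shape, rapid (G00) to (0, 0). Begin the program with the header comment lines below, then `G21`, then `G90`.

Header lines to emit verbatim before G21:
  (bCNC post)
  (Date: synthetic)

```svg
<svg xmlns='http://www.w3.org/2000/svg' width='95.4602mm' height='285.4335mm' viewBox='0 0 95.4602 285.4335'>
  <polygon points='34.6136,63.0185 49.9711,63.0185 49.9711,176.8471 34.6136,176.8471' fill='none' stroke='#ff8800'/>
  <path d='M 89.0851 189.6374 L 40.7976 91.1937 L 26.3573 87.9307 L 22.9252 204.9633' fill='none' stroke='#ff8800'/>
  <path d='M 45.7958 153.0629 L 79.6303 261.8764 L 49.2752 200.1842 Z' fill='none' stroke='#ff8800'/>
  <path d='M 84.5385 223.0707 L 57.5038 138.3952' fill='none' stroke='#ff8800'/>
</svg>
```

(bCNC post)
(Date: synthetic)
G21
G90
G00 X34.6136 Y222.4150
M4 S283
G01 X49.9711 Y222.4150 F4322
G01 X49.9711 Y108.5864
G01 X34.6136 Y108.5864
G01 X34.6136 Y222.4150
M5
G00 X89.0851 Y95.7961
M4 S283
G01 X40.7976 Y194.2398 F4322
G01 X26.3573 Y197.5028
G01 X22.9252 Y80.4702
M5
G00 X45.7958 Y132.3706
M4 S283
G01 X79.6303 Y23.5571 F4322
G01 X49.2752 Y85.2493
G01 X45.7958 Y132.3706
M5
G00 X84.5385 Y62.3628
M4 S283
G01 X57.5038 Y147.0383 F4322
M5
G00 X0.0000 Y0.0000

viewBox `0 0 95.4602 285.4335` with mm width/height → 1 unit = 1 mm. Flip: y_m = 285.4335 − y_svg.

**Shape 1** — `<polygon>` rectangle, stroke `#ff8800` → engrave (S283, F4322). Machine vertices: (34.6136,222.4150) → (49.9711,222.4150) → (49.9711,108.5864) → (34.6136,108.5864) → (34.6136,222.4150). Closed: final G1 returns to the first vertex.

**Shape 2** — `<path>` open polyline, stroke `#ff8800` → engrave (S283, F4322). Machine vertices: (89.0851,95.7961) → (40.7976,194.2398) → (26.3573,197.5028) → (22.9252,80.4702). Open path.

**Shape 3** — `<path>` closed polygon, stroke `#ff8800` → engrave (S283, F4322). Machine vertices: (45.7958,132.3706) → (79.6303,23.5571) → (49.2752,85.2493) → (45.7958,132.3706). Closed: final G1 returns to the first vertex.

**Shape 4** — `<path>` line segment, stroke `#ff8800` → engrave (S283, F4322). Machine vertices: (84.5385,62.3628) → (57.5038,147.0383). Open path.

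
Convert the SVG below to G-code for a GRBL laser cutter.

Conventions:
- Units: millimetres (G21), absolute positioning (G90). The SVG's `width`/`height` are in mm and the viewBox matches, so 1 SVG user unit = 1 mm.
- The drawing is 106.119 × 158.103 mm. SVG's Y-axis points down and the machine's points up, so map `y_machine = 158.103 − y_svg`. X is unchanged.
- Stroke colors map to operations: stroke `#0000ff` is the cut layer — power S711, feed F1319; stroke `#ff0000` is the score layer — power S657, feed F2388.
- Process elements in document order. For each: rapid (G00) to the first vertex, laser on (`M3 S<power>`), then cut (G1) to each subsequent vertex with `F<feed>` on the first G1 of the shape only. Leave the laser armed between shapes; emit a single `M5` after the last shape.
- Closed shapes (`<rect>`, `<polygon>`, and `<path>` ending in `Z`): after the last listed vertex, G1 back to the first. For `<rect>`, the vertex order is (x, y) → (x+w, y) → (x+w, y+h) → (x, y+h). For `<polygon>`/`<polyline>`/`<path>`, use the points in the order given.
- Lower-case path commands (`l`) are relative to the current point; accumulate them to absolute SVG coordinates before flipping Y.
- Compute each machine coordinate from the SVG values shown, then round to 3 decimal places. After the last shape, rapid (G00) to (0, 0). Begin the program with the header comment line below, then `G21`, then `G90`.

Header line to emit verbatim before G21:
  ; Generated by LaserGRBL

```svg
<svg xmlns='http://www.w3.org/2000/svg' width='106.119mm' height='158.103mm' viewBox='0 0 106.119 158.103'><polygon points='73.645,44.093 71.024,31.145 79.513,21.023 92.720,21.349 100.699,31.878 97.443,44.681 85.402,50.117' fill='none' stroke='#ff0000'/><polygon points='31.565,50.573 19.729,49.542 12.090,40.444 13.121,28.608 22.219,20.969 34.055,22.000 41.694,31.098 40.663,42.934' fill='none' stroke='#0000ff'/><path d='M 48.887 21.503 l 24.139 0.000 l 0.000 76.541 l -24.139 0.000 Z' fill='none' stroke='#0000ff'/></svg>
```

; Generated by LaserGRBL
G21
G90
G00 X73.645 Y114.010
M3 S657
G1 X71.024 Y126.958 F2388
G1 X79.513 Y137.080
G1 X92.720 Y136.754
G1 X100.699 Y126.225
G1 X97.443 Y113.422
G1 X85.402 Y107.986
G1 X73.645 Y114.010
G00 X31.565 Y107.530
M3 S711
G1 X19.729 Y108.561 F1319
G1 X12.090 Y117.659
G1 X13.121 Y129.495
G1 X22.219 Y137.134
G1 X34.055 Y136.103
G1 X41.694 Y127.005
G1 X40.663 Y115.169
G1 X31.565 Y107.530
G00 X48.887 Y136.600
M3 S711
G1 X73.026 Y136.600 F1319
G1 X73.026 Y60.059
G1 X48.887 Y60.059
G1 X48.887 Y136.600
M5
G00 X0.000 Y0.000

viewBox `0 0 106.119 158.103` with mm width/height → 1 unit = 1 mm. Flip: y_m = 158.103 − y_svg.

**Shape 1** — `<polygon>` regular polygon, stroke `#ff0000` → score (S657, F2388). Machine vertices: (73.645,114.010) → (71.024,126.958) → (79.513,137.080) → (92.720,136.754) → (100.699,126.225) → (97.443,113.422) → (85.402,107.986) → (73.645,114.010). Closed: final G1 returns to the first vertex.

**Shape 2** — `<polygon>` regular polygon, stroke `#0000ff` → cut (S711, F1319). Machine vertices: (31.565,107.530) → (19.729,108.561) → (12.090,117.659) → (13.121,129.495) → (22.219,137.134) → (34.055,136.103) → (41.694,127.005) → (40.663,115.169) → (31.565,107.530). Closed: final G1 returns to the first vertex.

**Shape 3** — `<path>` rectangle, stroke `#0000ff` → cut (S711, F1319). Machine vertices: (48.887,136.600) → (73.026,136.600) → (73.026,60.059) → (48.887,60.059) → (48.887,136.600). Closed: final G1 returns to the first vertex.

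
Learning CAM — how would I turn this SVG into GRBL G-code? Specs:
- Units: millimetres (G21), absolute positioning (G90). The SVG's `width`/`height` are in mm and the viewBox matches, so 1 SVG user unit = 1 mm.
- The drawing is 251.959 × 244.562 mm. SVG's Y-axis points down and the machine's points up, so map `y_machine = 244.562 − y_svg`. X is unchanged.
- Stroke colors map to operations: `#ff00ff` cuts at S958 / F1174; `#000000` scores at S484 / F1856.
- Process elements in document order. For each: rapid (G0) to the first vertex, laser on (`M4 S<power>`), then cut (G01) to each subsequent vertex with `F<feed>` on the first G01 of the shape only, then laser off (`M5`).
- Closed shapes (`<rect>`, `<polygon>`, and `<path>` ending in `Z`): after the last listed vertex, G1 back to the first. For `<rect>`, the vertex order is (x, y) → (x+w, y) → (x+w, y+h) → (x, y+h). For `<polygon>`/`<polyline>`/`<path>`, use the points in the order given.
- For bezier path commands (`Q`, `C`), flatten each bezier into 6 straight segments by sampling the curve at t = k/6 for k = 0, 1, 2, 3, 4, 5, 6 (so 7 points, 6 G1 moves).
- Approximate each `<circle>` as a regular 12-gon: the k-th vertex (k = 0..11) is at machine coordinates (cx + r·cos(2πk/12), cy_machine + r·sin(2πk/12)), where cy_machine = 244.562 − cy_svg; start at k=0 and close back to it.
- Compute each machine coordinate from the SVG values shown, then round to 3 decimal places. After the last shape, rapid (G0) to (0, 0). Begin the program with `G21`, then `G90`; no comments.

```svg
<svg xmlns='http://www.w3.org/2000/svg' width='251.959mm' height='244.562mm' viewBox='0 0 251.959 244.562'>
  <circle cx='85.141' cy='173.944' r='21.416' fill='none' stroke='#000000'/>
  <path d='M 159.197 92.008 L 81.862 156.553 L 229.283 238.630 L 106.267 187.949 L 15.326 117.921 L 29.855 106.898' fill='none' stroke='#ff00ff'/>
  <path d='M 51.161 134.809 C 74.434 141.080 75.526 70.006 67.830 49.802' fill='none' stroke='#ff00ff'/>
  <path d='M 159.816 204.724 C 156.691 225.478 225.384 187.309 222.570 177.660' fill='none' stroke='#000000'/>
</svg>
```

G21
G90
G0 X106.557 Y70.618
M4 S484
G01 X103.688 Y81.326 F1856
G01 X95.849 Y89.165
G01 X85.141 Y92.034
G01 X74.433 Y89.165
G01 X66.594 Y81.326
G01 X63.725 Y70.618
G01 X66.594 Y59.910
G01 X74.433 Y52.071
G01 X85.141 Y49.202
G01 X95.849 Y52.071
G01 X103.688 Y59.910
G01 X106.557 Y70.618
M5
G0 X159.197 Y152.554
M4 S958
G01 X81.862 Y88.009 F1174
G01 X229.283 Y5.932
G01 X106.267 Y56.613
G01 X15.326 Y126.641
G01 X29.855 Y137.664
M5
G0 X51.161 Y109.753
M4 S958
G01 X61.011 Y112.469 F1174
G01 X67.536 Y124.515
G01 X71.109 Y142.328
G01 X72.101 Y162.348
G01 X70.884 Y181.012
G01 X67.830 Y194.760
M5
G0 X159.816 Y39.838
M4 S484
G01 X163.575 Y33.966 F1856
G01 X175.322 Y35.486
G01 X191.076 Y41.969
G01 X206.857 Y50.985
G01 X218.682 Y60.106
G01 X222.570 Y66.902
M5
G0 X0.000 Y0.000

Since the viewBox matches the mm dimensions, user units are millimetres directly. The only transform is the Y-flip y_m = 244.562 − y_svg.

Shape 1 is a circle drawn with `<circle>`. Its stroke #000000 means score at S484, F1856. After flipping Y the toolpath is (106.557,70.618) → (103.688,81.326) → (95.849,89.165) → (85.141,92.034) → (74.433,89.165) → (66.594,81.326) → (63.725,70.618) → (66.594,59.910) → (74.433,52.071) → (85.141,49.202) → (95.849,52.071) → (103.688,59.910) → (106.557,70.618), returning to the start.

Shape 2 is a open polyline drawn with `<path>`. Its stroke #ff00ff means cut at S958, F1174. After flipping Y the toolpath is (159.197,152.554) → (81.862,88.009) → (229.283,5.932) → (106.267,56.613) → (15.326,126.641) → (29.855,137.664).

Shape 3 is a cubic bezier drawn with `<path>`. Its stroke #ff00ff means cut at S958, F1174. After flipping Y the toolpath is (51.161,109.753) → (61.011,112.469) → (67.536,124.515) → (71.109,142.328) → (72.101,162.348) → (70.884,181.012) → (67.830,194.760).

Shape 4 is a cubic bezier drawn with `<path>`. Its stroke #000000 means score at S484, F1856. After flipping Y the toolpath is (159.816,39.838) → (163.575,33.966) → (175.322,35.486) → (191.076,41.969) → (206.857,50.985) → (218.682,60.106) → (222.570,66.902).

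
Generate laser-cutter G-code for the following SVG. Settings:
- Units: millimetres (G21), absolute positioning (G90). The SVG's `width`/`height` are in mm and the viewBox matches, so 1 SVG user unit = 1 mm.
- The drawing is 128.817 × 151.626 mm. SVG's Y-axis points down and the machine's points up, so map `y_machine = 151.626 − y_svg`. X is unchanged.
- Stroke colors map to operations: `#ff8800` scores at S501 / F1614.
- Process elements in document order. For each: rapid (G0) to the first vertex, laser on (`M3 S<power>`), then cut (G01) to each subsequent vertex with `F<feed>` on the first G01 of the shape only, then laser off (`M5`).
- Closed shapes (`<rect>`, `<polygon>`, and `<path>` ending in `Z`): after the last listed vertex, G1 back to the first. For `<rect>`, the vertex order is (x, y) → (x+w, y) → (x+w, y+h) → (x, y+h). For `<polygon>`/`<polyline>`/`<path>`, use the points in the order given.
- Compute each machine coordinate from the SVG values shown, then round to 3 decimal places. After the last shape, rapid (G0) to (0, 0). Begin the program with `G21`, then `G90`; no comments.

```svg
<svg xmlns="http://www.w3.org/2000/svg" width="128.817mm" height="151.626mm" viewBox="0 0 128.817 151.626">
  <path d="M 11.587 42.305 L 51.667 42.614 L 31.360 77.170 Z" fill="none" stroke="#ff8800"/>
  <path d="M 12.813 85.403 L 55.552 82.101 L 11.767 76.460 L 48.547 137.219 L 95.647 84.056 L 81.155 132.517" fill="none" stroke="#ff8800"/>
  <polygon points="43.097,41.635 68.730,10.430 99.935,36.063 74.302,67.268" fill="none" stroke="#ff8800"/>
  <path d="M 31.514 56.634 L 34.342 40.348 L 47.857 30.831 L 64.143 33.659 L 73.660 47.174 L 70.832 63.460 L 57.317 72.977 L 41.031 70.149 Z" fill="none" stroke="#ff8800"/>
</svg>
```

G21
G90
G0 X11.587 Y109.321
M3 S501
G01 X51.667 Y109.012 F1614
G01 X31.360 Y74.456
G01 X11.587 Y109.321
M5
G0 X12.813 Y66.223
M3 S501
G01 X55.552 Y69.525 F1614
G01 X11.767 Y75.166
G01 X48.547 Y14.407
G01 X95.647 Y67.570
G01 X81.155 Y19.109
M5
G0 X43.097 Y109.991
M3 S501
G01 X68.730 Y141.196 F1614
G01 X99.935 Y115.563
G01 X74.302 Y84.358
G01 X43.097 Y109.991
M5
G0 X31.514 Y94.992
M3 S501
G01 X34.342 Y111.278 F1614
G01 X47.857 Y120.795
G01 X64.143 Y117.967
G01 X73.660 Y104.452
G01 X70.832 Y88.166
G01 X57.317 Y78.649
G01 X41.031 Y81.477
G01 X31.514 Y94.992
M5
G0 X0.000 Y0.000

viewBox `0 0 128.817 151.626` with mm width/height → 1 unit = 1 mm. Flip: y_m = 151.626 − y_svg.

**Shape 1** — `<path>` regular polygon, stroke `#ff8800` → score (S501, F1614). Machine vertices: (11.587,109.321) → (51.667,109.012) → (31.360,74.456) → (11.587,109.321). Closed: final G1 returns to the first vertex.

**Shape 2** — `<path>` open polyline, stroke `#ff8800` → score (S501, F1614). Machine vertices: (12.813,66.223) → (55.552,69.525) → (11.767,75.166) → (48.547,14.407) → (95.647,67.570) → (81.155,19.109). Open path.

**Shape 3** — `<polygon>` regular polygon, stroke `#ff8800` → score (S501, F1614). Machine vertices: (43.097,109.991) → (68.730,141.196) → (99.935,115.563) → (74.302,84.358) → (43.097,109.991). Closed: final G1 returns to the first vertex.

**Shape 4** — `<path>` regular polygon, stroke `#ff8800` → score (S501, F1614). Machine vertices: (31.514,94.992) → (34.342,111.278) → (47.857,120.795) → (64.143,117.967) → (73.660,104.452) → (70.832,88.166) → (57.317,78.649) → (41.031,81.477) → (31.514,94.992). Closed: final G1 returns to the first vertex.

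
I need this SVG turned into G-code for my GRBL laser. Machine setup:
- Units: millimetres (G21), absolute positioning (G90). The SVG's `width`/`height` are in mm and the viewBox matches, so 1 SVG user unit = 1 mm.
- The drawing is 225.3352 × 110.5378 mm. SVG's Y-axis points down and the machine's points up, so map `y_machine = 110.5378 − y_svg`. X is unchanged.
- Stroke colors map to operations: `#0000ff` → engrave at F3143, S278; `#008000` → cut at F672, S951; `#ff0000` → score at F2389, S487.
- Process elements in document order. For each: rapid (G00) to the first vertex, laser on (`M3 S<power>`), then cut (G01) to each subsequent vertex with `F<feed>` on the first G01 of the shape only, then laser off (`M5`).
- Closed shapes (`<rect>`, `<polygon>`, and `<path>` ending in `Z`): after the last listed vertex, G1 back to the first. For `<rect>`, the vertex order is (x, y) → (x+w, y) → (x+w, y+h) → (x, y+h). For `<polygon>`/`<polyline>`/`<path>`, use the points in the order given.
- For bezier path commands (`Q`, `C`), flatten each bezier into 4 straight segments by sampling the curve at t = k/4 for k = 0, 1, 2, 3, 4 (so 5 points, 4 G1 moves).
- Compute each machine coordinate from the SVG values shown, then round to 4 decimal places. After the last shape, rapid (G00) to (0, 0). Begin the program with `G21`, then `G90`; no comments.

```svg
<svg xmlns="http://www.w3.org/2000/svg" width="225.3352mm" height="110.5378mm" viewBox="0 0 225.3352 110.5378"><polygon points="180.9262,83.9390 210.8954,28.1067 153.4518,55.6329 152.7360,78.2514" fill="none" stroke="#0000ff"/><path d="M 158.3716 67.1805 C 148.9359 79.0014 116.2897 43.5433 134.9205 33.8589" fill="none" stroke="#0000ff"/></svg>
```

G21
G90
G00 X180.9262 Y26.5988
M3 S278
G01 X210.8954 Y82.4311 F3143
G01 X153.4518 Y54.9049
G01 X152.7360 Y32.2864
G01 X180.9262 Y26.5988
M5
G00 X158.3716 Y43.3573
M3 S278
G01 X148.1067 Y42.2150 F3143
G01 X136.1211 Y51.9536
G01 X129.3980 Y65.7245
G01 X134.9205 Y76.6789
M5
G00 X0.0000 Y0.0000

viewBox `0 0 225.3352 110.5378` with mm width/height → 1 unit = 1 mm. Flip: y_m = 110.5378 − y_svg.

**Shape 1** — `<polygon>` closed polygon, stroke `#0000ff` → engrave (S278, F3143). Machine vertices: (180.9262,26.5988) → (210.8954,82.4311) → (153.4518,54.9049) → (152.7360,32.2864) → (180.9262,26.5988). Closed: final G1 returns to the first vertex.

**Shape 2** — `<path>` cubic bezier, stroke `#0000ff` → engrave (S278, F3143). Control points (SVG): P0=(158.3716,67.1805), P1=(148.9359,79.0014), P2=(116.2897,43.5433), P3=(134.9205,33.8589); sampled at t=k/4. Machine vertices: (158.3716,43.3573) → (148.1067,42.2150) → (136.1211,51.9536) → (129.3980,65.7245) → (134.9205,76.6789). Open path.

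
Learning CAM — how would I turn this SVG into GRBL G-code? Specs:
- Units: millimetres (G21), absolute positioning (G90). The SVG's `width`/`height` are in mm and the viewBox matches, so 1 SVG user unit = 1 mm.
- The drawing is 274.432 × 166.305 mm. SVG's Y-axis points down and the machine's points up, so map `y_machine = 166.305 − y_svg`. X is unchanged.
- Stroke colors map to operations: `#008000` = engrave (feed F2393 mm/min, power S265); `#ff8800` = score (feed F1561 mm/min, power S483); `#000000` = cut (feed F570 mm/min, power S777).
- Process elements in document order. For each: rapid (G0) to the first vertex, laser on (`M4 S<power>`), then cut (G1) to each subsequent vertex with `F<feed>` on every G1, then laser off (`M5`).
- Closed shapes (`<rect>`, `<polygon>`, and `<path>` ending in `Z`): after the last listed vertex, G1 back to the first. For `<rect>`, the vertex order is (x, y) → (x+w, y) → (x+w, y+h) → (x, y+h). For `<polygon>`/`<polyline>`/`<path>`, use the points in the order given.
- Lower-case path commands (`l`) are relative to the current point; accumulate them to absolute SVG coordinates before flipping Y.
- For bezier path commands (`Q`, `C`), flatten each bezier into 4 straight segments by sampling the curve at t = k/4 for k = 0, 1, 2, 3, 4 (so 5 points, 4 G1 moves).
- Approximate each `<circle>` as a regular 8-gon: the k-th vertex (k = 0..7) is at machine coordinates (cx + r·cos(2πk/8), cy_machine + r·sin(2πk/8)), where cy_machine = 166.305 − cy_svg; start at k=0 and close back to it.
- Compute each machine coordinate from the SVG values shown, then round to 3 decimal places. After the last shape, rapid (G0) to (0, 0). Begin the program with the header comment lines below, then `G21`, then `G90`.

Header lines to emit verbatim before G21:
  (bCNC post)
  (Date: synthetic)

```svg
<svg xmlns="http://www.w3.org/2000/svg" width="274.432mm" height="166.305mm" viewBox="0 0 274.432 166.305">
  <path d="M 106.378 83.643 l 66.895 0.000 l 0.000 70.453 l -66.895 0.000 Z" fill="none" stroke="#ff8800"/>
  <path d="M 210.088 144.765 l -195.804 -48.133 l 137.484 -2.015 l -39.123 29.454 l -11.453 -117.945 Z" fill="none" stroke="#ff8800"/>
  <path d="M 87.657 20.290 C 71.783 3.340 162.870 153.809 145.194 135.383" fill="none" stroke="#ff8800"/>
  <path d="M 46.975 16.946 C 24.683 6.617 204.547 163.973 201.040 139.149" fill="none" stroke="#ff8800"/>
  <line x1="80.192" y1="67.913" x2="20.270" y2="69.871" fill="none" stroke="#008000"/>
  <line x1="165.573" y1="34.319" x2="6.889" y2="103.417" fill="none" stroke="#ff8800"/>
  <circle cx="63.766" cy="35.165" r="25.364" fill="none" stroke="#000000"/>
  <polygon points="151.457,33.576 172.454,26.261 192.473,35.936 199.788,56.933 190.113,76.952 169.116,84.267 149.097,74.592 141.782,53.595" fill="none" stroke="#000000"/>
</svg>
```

1 u = 1 mm; y_m = 166.305 − y.

[1] `<path>` rectangle, #ff8800→score S483 F1561: (106.378,82.662) → (173.273,82.662) → (173.273,12.209) → (106.378,12.209) → (106.378,82.662) (closed)

[2] `<path>` closed polygon, #ff8800→score S483 F1561: (210.088,21.540) → (14.284,69.673) → (151.768,71.688) → (112.645,42.234) → (101.192,160.179) → (210.088,21.540) (closed)

[3] `<path>` cubic bezier, #ff8800→score S483 F1561: (87.657,146.015) → (92.436,132.591) → (117.101,87.915) → (141.429,43.515) → (145.194,30.922)

[4] `<path>` cubic bezier, #ff8800→score S483 F1561: (46.975,149.359) → (62.136,131.131) → (116.963,82.822) → (175.312,37.230) → (201.040,27.156)

[5] `<line>` line segment, #008000→engrave S265 F2393: (80.192,98.392) → (20.270,96.434)

[6] `<line>` line segment, #ff8800→score S483 F1561: (165.573,131.986) → (6.889,62.888)

[7] `<circle>` circle, #000000→cut S777 F570: (89.130,131.140) → (81.701,149.075) → (63.766,156.504) → (45.831,149.075) → (38.402,131.140) → (45.831,113.205) → (63.766,105.776) → (81.701,113.205) → (89.130,131.140) (closed)

[8] `<polygon>` regular polygon, #000000→cut S777 F570: (151.457,132.729) → (172.454,140.044) → (192.473,130.369) → (199.788,109.372) → (190.113,89.353) → (169.116,82.038) → (149.097,91.713) → (141.782,112.710) → (151.457,132.729) (closed)

(bCNC post)
(Date: synthetic)
G21
G90
G0 X106.378 Y82.662
M4 S483
G1 X173.273 Y82.662 F1561
G1 X173.273 Y12.209 F1561
G1 X106.378 Y12.209 F1561
G1 X106.378 Y82.662 F1561
M5
G0 X210.088 Y21.540
M4 S483
G1 X14.284 Y69.673 F1561
G1 X151.768 Y71.688 F1561
G1 X112.645 Y42.234 F1561
G1 X101.192 Y160.179 F1561
G1 X210.088 Y21.540 F1561
M5
G0 X87.657 Y146.015
M4 S483
G1 X92.436 Y132.591 F1561
G1 X117.101 Y87.915 F1561
G1 X141.429 Y43.515 F1561
G1 X145.194 Y30.922 F1561
M5
G0 X46.975 Y149.359
M4 S483
G1 X62.136 Y131.131 F1561
G1 X116.963 Y82.822 F1561
G1 X175.312 Y37.230 F1561
G1 X201.040 Y27.156 F1561
M5
G0 X80.192 Y98.392
M4 S265
G1 X20.270 Y96.434 F2393
M5
G0 X165.573 Y131.986
M4 S483
G1 X6.889 Y62.888 F1561
M5
G0 X89.130 Y131.140
M4 S777
G1 X81.701 Y149.075 F570
G1 X63.766 Y156.504 F570
G1 X45.831 Y149.075 F570
G1 X38.402 Y131.140 F570
G1 X45.831 Y113.205 F570
G1 X63.766 Y105.776 F570
G1 X81.701 Y113.205 F570
G1 X89.130 Y131.140 F570
M5
G0 X151.457 Y132.729
M4 S777
G1 X172.454 Y140.044 F570
G1 X192.473 Y130.369 F570
G1 X199.788 Y109.372 F570
G1 X190.113 Y89.353 F570
G1 X169.116 Y82.038 F570
G1 X149.097 Y91.713 F570
G1 X141.782 Y112.710 F570
G1 X151.457 Y132.729 F570
M5
G0 X0.000 Y0.000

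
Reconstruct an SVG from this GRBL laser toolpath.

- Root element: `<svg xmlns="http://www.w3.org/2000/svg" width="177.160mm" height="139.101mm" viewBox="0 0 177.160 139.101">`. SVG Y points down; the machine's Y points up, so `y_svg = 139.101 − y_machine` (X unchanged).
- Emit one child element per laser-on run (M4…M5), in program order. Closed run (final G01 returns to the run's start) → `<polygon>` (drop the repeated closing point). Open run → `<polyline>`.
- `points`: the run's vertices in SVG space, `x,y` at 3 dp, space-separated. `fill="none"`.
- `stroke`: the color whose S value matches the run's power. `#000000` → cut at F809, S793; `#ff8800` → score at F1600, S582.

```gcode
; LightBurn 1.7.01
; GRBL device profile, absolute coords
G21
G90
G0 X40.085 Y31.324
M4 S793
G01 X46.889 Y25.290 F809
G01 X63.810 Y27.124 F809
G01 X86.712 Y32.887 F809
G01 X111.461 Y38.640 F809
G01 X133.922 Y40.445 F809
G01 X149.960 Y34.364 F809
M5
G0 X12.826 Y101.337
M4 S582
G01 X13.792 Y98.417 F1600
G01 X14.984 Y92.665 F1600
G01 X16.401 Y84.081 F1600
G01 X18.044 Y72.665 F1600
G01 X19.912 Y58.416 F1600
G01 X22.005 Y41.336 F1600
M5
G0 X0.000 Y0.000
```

<svg xmlns="http://www.w3.org/2000/svg" width="177.160mm" height="139.101mm" viewBox="0 0 177.160 139.101">
  <polyline points="40.085,107.777 46.889,113.811 63.810,111.977 86.712,106.214 111.461,100.461 133.922,98.656 149.960,104.737" fill="none" stroke="#000000"/>
  <polyline points="12.826,37.764 13.792,40.684 14.984,46.436 16.401,55.020 18.044,66.436 19.912,80.685 22.005,97.765" fill="none" stroke="#ff8800"/>
</svg>

Machine Y-up, SVG Y-down with viewBox height 139.101, so y_svg = 139.101 − y_machine; X carries over.

Run 1: S793 ⇒ cut layer `#000000`. The run is open, so emit a `<polyline>` with points (Y-flipped): 40.085,107.777 46.889,113.811 63.810,111.977 86.712,106.214 111.461,100.461 133.922,98.656 149.960,104.737.

Run 2: the run's S582 means `#ff8800` (score). The run is open, so emit a `<polyline>` with points (Y-flipped): 12.826,37.764 13.792,40.684 14.984,46.436 16.401,55.020 18.044,66.436 19.912,80.685 22.005,97.765.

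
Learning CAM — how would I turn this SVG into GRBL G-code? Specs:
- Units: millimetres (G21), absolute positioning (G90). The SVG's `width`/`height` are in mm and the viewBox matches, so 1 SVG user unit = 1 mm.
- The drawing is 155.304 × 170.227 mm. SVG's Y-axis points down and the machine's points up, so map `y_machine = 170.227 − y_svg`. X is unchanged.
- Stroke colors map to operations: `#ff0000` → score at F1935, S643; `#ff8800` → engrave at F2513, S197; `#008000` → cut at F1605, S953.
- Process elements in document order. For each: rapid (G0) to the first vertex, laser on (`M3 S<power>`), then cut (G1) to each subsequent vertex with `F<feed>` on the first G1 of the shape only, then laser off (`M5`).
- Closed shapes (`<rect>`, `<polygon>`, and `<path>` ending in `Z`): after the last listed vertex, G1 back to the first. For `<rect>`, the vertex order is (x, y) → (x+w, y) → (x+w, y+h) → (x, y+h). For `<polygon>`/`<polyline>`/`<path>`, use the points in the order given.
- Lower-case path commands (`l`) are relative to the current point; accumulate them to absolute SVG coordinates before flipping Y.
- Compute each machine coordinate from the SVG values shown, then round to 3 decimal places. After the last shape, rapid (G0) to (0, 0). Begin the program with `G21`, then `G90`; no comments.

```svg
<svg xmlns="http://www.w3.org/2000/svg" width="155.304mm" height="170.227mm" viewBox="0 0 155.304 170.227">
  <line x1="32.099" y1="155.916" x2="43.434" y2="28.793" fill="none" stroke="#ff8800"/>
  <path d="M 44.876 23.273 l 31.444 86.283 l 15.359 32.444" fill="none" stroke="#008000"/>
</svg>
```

1 u = 1 mm; y_m = 170.227 − y.

[1] `<line>` line segment, #ff8800→engrave S197 F2513: (32.099,14.311) → (43.434,141.434)

[2] `<path>` open polyline, #008000→cut S953 F1605: (44.876,146.954) → (76.320,60.671) → (91.679,28.227)

G21
G90
G0 X32.099 Y14.311
M3 S197
G1 X43.434 Y141.434 F2513
M5
G0 X44.876 Y146.954
M3 S953
G1 X76.320 Y60.671 F1605
G1 X91.679 Y28.227
M5
G0 X0.000 Y0.000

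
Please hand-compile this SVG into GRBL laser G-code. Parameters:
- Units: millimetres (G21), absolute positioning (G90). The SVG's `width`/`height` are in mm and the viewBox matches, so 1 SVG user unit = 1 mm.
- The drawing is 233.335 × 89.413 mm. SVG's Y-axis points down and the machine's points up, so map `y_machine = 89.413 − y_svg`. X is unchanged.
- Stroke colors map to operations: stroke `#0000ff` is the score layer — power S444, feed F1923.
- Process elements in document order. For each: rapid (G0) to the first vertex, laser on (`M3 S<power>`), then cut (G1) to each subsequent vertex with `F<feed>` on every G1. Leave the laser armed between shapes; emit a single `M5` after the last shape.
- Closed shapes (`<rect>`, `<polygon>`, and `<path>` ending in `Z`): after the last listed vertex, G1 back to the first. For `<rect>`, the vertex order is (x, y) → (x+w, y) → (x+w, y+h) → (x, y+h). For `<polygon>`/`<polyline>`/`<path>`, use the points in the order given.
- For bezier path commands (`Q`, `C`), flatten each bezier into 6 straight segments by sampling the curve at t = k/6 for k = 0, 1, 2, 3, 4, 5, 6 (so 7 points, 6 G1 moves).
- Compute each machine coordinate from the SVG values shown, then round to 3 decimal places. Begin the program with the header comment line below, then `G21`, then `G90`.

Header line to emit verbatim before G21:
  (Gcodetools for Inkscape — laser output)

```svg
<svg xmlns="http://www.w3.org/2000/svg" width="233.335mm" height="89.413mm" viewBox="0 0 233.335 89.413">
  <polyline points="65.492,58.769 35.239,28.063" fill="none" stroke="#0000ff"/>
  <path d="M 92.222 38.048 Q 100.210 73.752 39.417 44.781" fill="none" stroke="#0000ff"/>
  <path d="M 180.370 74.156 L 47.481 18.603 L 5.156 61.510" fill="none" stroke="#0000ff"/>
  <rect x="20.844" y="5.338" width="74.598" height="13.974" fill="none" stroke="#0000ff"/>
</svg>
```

(Gcodetools for Inkscape — laser output)
G21
G90
G0 X65.492 Y30.644
M3 S444
G1 X35.239 Y61.350 F1923
G0 X92.222 Y51.365
M3 S444
G1 X92.974 Y41.260 F1923
G1 X89.905 Y34.748 F1923
G1 X83.015 Y31.830 F1923
G1 X72.303 Y32.504 F1923
G1 X57.771 Y36.772 F1923
G1 X39.417 Y44.632 F1923
G0 X180.370 Y15.257
M3 S444
G1 X47.481 Y70.810 F1923
G1 X5.156 Y27.903 F1923
G0 X20.844 Y84.075
M3 S444
G1 X95.442 Y84.075 F1923
G1 X95.442 Y70.101 F1923
G1 X20.844 Y70.101 F1923
G1 X20.844 Y84.075 F1923
M5

Since the viewBox matches the mm dimensions, user units are millimetres directly. The only transform is the Y-flip y_m = 89.413 − y_svg.

Shape 1 is a line segment drawn with `<polyline>`. Its stroke #0000ff means score at S444, F1923. After flipping Y the toolpath is (65.492,30.644) → (35.239,61.350).

Shape 2 is a quadratic bezier drawn with `<path>`. Its stroke #0000ff means score at S444, F1923. After flipping Y the toolpath is (92.222,51.365) → (92.974,41.260) → (89.905,34.748) → (83.015,31.830) → (72.303,32.504) → (57.771,36.772) → (39.417,44.632).

Shape 3 is a open polyline drawn with `<path>`. Its stroke #0000ff means score at S444, F1923. After flipping Y the toolpath is (180.370,15.257) → (47.481,70.810) → (5.156,27.903).

Shape 4 is a rectangle drawn with `<rect>`. Its stroke #0000ff means score at S444, F1923. After flipping Y the toolpath is (20.844,84.075) → (95.442,84.075) → (95.442,70.101) → (20.844,70.101) → (20.844,84.075), returning to the start.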